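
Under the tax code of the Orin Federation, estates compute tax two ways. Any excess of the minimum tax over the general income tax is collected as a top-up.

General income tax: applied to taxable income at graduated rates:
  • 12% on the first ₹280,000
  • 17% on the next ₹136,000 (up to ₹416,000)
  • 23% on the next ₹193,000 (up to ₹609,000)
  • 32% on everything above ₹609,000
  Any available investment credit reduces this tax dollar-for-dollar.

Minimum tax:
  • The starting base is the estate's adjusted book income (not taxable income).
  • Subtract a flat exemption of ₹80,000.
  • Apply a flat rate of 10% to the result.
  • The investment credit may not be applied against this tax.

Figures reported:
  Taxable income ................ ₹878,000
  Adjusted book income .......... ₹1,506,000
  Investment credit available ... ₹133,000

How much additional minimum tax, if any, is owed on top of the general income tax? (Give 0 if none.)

₹88,410

Minimum tax:
  Base (adjusted book income): ₹1,506,000
  Less exemption ₹80,000 → base ₹1,426,000
  ₹1,426,000 × 10% = ₹142,600

General income tax:
  ₹280,000 × 12% = ₹33,600
  ₹136,000 × 17% = ₹23,120
  ₹193,000 × 23% = ₹44,390
  ₹269,000 × 32% = ₹86,080
  → ₹187,190
  Less investment credit ₹133,000 → ₹54,190

Excess of minimum tax over general income tax: ₹142,600 − ₹54,190 = ₹88,410.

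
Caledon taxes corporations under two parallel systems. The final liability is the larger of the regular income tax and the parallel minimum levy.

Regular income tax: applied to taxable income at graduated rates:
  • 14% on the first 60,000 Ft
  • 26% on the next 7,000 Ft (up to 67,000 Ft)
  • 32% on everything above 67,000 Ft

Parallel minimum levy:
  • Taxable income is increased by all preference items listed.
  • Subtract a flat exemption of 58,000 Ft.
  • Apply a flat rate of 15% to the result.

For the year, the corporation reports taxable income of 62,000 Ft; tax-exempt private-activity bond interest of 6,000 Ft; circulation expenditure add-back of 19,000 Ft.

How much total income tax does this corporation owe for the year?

8,920 Ft

Regular income tax:
  60,000 Ft × 14% = 8,400 Ft
  2,000 Ft × 26% = 520 Ft
  → 8,920 Ft

Parallel minimum levy:
  Adjusted income: 62,000 Ft + 6,000 Ft + 19,000 Ft = 87,000 Ft
  Less exemption 58,000 Ft → base 29,000 Ft
  29,000 Ft × 15% = 4,350 Ft

8,920 Ft > 4,350 Ft, so the regular income tax governs.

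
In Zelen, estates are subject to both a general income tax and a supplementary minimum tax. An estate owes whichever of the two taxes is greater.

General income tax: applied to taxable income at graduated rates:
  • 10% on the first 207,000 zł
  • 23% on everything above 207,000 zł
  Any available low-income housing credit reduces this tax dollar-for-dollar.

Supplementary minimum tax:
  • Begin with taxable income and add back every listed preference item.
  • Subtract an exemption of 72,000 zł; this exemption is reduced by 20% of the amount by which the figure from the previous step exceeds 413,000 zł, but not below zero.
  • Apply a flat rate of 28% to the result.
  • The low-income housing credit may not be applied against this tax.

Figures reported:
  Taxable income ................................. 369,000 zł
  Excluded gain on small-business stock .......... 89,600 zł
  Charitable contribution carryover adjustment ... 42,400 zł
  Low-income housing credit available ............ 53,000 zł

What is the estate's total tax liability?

General income tax:
  207,000 zł × 10% = 20,700 zł
  162,000 zł × 23% = 37,260 zł
  → 57,960 zł
  Less low-income housing credit 53,000 zł → 4,960 zł

Supplementary minimum tax:
  Adjusted income: 369,000 zł + 89,600 zł + 42,400 zł = 501,000 zł
  Exemption: 72,000 zł − 20% × (501,000 zł − 413,000 zł) = 72,000 zł − 17,600 zł = 54,400 zł
  Base: 501,000 zł − 54,400 zł = 446,600 zł
  446,600 zł × 28% = 125,048 zł

125,048 zł > 4,960 zł, so the supplementary minimum tax is the binding amount.

125,048 zł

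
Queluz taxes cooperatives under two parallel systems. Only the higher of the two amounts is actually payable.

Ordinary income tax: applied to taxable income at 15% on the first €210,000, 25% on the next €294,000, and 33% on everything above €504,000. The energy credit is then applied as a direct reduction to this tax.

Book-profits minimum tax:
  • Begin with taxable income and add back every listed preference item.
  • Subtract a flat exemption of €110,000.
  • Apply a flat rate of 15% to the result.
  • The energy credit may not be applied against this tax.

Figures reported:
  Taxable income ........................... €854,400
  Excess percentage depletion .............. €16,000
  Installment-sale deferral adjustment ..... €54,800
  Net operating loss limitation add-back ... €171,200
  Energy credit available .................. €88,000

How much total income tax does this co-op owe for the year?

Ordinary income tax:
  €210,000 × 15% = €31,500
  €294,000 × 25% = €73,500
  €350,400 × 33% = €115,632
  → €220,632
  Less energy credit €88,000 → €132,632

Book-profits minimum tax:
  Adjusted income: €854,400 + €16,000 + €54,800 + €171,200 = €1,096,400
  Less exemption €110,000 → base €986,400
  €986,400 × 15% = €147,960

€147,960 > €132,632, so the book-profits minimum tax is the binding amount.

€147,960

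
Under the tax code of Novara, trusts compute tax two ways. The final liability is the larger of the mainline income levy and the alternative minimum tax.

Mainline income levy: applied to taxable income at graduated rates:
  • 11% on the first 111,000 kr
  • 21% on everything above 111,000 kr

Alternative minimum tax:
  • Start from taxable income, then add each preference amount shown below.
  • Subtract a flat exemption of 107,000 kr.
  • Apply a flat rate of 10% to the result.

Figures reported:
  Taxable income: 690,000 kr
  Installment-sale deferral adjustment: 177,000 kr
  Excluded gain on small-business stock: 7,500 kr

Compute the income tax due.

Mainline income levy:
  111,000 kr × 11% = 12,210 kr
  579,000 kr × 21% = 121,590 kr
  → 133,800 kr

Alternative minimum tax:
  Adjusted income: 690,000 kr + 177,000 kr + 7,500 kr = 874,500 kr
  Less exemption 107,000 kr → base 767,500 kr
  767,500 kr × 10% = 76,750 kr

133,800 kr > 76,750 kr, so the mainline income levy governs.

133,800 kr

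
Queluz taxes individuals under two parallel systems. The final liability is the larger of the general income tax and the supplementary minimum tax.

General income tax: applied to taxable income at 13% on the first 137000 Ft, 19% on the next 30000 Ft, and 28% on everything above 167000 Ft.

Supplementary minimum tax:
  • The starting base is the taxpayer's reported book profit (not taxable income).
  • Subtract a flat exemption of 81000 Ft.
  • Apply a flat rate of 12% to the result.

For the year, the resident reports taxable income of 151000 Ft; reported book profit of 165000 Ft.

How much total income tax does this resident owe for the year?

20470 Ft

General income tax:
  137000 Ft × 13% = 17810 Ft
  14000 Ft × 19% = 2660 Ft
  → 20470 Ft

Supplementary minimum tax:
  Base (reported book profit): 165000 Ft
  Less exemption 81000 Ft → base 84000 Ft
  84000 Ft × 12% = 10080 Ft

20470 Ft > 10080 Ft, so the general income tax governs.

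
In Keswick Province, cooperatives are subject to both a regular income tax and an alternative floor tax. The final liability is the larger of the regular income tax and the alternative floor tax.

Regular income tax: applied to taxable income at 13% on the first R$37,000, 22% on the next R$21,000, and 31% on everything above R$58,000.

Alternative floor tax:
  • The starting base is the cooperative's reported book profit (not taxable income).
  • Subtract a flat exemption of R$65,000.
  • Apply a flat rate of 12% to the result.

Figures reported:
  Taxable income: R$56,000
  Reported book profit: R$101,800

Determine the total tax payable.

R$8,990

Alternative floor tax:
  Base (reported book profit): R$101,800
  Less exemption R$65,000 → base R$36,800
  R$36,800 × 12% = R$4,416

Regular income tax:
  R$37,000 × 13% = R$4,810
  R$19,000 × 22% = R$4,180
  → R$8,990

R$8,990 > R$4,416, so the regular income tax governs.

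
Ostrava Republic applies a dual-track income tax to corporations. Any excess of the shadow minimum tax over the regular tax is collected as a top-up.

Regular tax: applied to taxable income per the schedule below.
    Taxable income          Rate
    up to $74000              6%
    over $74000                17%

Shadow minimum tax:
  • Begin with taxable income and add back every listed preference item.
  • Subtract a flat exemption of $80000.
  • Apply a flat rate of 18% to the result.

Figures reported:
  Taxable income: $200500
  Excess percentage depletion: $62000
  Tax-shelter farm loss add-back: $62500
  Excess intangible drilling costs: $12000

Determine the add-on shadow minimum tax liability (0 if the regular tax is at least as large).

Regular tax:
  $74000 × 6% = $4440
  $126500 × 17% = $21505
  → $25945

Shadow minimum tax:
  Adjusted income: $200500 + $62000 + $62500 + $12000 = $337000
  Less exemption $80000 → base $257000
  $257000 × 18% = $46260

Excess of shadow minimum tax over regular tax: $46260 − $25945 = $20315.

$20315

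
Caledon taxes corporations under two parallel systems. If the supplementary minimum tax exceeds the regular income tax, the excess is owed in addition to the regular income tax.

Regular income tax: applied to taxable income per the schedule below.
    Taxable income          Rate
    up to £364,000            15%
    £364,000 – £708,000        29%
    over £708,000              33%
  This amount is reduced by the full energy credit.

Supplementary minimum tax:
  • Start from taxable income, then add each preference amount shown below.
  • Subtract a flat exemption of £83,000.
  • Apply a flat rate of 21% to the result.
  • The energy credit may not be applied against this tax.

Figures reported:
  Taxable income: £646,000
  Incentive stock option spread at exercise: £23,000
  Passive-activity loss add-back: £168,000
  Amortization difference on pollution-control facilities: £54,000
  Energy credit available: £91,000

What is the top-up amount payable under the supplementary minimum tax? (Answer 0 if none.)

Supplementary minimum tax:
  Adjusted income: £646,000 + £23,000 + £168,000 + £54,000 = £891,000
  Less exemption £83,000 → base £808,000
  £808,000 × 21% = £169,680

Regular income tax:
  £364,000 × 15% = £54,600
  £282,000 × 29% = £81,780
  → £136,380
  Less energy credit £91,000 → £45,380

Excess of supplementary minimum tax over regular income tax: £169,680 − £45,380 = £124,300.

£124,300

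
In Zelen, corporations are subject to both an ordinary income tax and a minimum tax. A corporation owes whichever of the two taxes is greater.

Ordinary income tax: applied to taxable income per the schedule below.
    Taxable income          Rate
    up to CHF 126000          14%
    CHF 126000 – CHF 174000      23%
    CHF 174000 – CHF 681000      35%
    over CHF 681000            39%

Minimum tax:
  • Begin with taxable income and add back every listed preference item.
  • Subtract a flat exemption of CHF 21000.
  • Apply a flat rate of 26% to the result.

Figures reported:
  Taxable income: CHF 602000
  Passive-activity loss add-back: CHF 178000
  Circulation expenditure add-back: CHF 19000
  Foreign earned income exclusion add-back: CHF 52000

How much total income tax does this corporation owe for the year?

Ordinary income tax:
  CHF 126000 × 14% = CHF 17640
  CHF 48000 × 23% = CHF 11040
  CHF 428000 × 35% = CHF 149800
  → CHF 178480

Minimum tax:
  Adjusted income: CHF 602000 + CHF 178000 + CHF 19000 + CHF 52000 = CHF 851000
  Less exemption CHF 21000 → base CHF 830000
  CHF 830000 × 26% = CHF 215800

CHF 215800 > CHF 178480, so the minimum tax is the binding amount.

CHF 215800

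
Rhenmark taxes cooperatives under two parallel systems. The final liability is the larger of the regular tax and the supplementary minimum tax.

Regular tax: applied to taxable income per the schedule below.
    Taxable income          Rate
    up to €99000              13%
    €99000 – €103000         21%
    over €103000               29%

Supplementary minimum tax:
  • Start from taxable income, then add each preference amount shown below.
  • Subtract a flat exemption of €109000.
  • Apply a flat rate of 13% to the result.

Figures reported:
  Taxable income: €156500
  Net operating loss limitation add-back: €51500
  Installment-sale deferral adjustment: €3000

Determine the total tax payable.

€29225

Regular tax:
  €99000 × 13% = €12870
  €4000 × 21% = €840
  €53500 × 29% = €15515
  → €29225

Supplementary minimum tax:
  Adjusted income: €156500 + €51500 + €3000 = €211000
  Less exemption €109000 → base €102000
  €102000 × 13% = €13260

€29225 > €13260, so the regular tax governs.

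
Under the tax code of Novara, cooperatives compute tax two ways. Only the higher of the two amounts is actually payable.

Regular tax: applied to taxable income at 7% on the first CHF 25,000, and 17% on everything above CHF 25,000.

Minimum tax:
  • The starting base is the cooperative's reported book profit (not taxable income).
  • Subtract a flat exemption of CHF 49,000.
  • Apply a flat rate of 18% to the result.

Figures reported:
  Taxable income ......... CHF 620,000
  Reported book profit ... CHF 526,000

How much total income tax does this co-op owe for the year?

CHF 102,900

Regular tax:
  CHF 25,000 × 7% = CHF 1,750
  CHF 595,000 × 17% = CHF 101,150
  → CHF 102,900

Minimum tax:
  Base (reported book profit): CHF 526,000
  Less exemption CHF 49,000 → base CHF 477,000
  CHF 477,000 × 18% = CHF 85,860

CHF 102,900 > CHF 85,860, so the regular tax governs.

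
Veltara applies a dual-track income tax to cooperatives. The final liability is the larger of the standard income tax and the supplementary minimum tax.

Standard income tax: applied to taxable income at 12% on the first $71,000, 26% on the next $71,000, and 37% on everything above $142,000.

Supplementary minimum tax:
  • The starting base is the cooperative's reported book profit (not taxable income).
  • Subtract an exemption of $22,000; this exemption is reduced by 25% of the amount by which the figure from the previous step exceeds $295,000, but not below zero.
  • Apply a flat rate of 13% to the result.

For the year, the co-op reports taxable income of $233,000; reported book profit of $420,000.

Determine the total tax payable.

$60,650

Standard income tax:
  $71,000 × 12% = $8,520
  $71,000 × 26% = $18,460
  $91,000 × 37% = $33,670
  → $60,650

Supplementary minimum tax:
  Base (reported book profit): $420,000
  Exemption: 25% × ($420,000 − $295,000) = $31,250 ≥ $22,000, so the exemption is fully phased out
  Base: $420,000 − $0 = $420,000
  $420,000 × 13% = $54,600

$60,650 > $54,600, so the standard income tax governs.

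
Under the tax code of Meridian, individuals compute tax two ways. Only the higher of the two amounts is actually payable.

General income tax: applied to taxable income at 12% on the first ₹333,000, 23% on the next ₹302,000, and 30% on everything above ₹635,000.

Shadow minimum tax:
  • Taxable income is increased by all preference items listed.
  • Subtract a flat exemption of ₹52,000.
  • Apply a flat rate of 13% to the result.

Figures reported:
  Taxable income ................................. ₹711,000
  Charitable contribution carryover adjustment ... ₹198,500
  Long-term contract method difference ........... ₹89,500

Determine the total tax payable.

General income tax:
  ₹333,000 × 12% = ₹39,960
  ₹302,000 × 23% = ₹69,460
  ₹76,000 × 30% = ₹22,800
  → ₹132,220

Shadow minimum tax:
  Adjusted income: ₹711,000 + ₹198,500 + ₹89,500 = ₹999,000
  Less exemption ₹52,000 → base ₹947,000
  ₹947,000 × 13% = ₹123,110

₹132,220 > ₹123,110, so the general income tax governs.

₹132,220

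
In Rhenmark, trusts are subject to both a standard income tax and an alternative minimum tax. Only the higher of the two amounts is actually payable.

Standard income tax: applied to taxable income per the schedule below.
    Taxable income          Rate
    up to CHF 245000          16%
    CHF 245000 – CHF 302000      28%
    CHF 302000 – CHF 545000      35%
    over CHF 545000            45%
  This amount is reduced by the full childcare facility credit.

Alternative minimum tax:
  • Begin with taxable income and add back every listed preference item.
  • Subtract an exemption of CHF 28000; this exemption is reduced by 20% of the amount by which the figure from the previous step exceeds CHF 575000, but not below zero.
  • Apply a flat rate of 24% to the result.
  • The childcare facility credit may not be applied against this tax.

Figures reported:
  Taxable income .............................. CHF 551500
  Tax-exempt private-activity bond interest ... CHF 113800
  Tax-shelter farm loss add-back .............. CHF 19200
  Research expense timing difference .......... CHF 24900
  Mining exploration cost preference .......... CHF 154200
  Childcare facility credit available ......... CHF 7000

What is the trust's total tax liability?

Alternative minimum tax:
  Adjusted income: CHF 551500 + CHF 113800 + CHF 19200 + CHF 24900 + CHF 154200 = CHF 863600
  Exemption: 20% × (CHF 863600 − CHF 575000) = CHF 57720 ≥ CHF 28000, so the exemption is fully phased out
  Base: CHF 863600 − CHF 0 = CHF 863600
  CHF 863600 × 24% = CHF 207264

Standard income tax:
  CHF 245000 × 16% = CHF 39200
  CHF 57000 × 28% = CHF 15960
  CHF 243000 × 35% = CHF 85050
  CHF 6500 × 45% = CHF 2925
  → CHF 143135
  Less childcare facility credit CHF 7000 → CHF 136135

CHF 207264 > CHF 136135, so the alternative minimum tax is the binding amount.

CHF 207264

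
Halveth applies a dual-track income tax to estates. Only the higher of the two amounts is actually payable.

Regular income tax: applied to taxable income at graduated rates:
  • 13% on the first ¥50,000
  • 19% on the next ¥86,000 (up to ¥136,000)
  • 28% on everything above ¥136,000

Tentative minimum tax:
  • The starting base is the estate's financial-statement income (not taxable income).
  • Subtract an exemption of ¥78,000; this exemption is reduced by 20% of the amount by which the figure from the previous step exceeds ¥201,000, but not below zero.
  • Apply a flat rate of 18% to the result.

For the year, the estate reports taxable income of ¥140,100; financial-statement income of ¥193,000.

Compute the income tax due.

¥23,988

Regular income tax:
  ¥50,000 × 13% = ¥6,500
  ¥86,000 × 19% = ¥16,340
  ¥4,100 × 28% = ¥1,148
  → ¥23,988

Tentative minimum tax:
  Base (financial-statement income): ¥193,000
  Exemption: ¥193,000 ≤ ¥201,000, so full ¥78,000 applies
  Base: ¥193,000 − ¥78,000 = ¥115,000
  ¥115,000 × 18% = ¥20,700

¥23,988 > ¥20,700, so the regular income tax governs.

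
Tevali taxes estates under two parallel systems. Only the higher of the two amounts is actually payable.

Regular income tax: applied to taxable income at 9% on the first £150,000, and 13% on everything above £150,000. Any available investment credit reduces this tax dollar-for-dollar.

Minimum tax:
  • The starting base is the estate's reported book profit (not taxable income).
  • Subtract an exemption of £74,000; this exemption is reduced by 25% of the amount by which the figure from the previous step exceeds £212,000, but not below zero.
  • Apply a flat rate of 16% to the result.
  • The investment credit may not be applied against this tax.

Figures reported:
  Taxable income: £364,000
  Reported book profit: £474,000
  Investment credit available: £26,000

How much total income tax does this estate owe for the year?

£74,480

Minimum tax:
  Base (reported book profit): £474,000
  Exemption: £74,000 − 25% × (£474,000 − £212,000) = £74,000 − £65,500 = £8,500
  Base: £474,000 − £8,500 = £465,500
  £465,500 × 16% = £74,480

Regular income tax:
  £150,000 × 9% = £13,500
  £214,000 × 13% = £27,820
  → £41,320
  Less investment credit £26,000 → £15,320

£74,480 > £15,320, so the minimum tax is the binding amount.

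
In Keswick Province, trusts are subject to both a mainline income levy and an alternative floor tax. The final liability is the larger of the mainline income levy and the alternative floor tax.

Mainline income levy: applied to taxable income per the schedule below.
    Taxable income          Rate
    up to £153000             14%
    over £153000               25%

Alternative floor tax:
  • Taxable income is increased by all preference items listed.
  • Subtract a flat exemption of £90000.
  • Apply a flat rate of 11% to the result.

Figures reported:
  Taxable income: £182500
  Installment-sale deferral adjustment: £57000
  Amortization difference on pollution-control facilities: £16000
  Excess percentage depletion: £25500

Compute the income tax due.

£28795

Mainline income levy:
  £153000 × 14% = £21420
  £29500 × 25% = £7375
  → £28795

Alternative floor tax:
  Adjusted income: £182500 + £57000 + £16000 + £25500 = £281000
  Less exemption £90000 → base £191000
  £191000 × 11% = £21010

£28795 > £21010, so the mainline income levy governs.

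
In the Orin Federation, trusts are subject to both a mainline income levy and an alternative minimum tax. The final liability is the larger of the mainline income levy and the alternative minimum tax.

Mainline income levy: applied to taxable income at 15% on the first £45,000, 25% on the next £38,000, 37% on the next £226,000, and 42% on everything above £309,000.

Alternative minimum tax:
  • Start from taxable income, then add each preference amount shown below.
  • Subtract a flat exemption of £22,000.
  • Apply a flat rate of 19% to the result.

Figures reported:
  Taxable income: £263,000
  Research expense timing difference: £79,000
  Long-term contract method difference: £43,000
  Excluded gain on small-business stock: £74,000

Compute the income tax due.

Alternative minimum tax:
  Adjusted income: £263,000 + £79,000 + £43,000 + £74,000 = £459,000
  Less exemption £22,000 → base £437,000
  £437,000 × 19% = £83,030

Mainline income levy:
  £45,000 × 15% = £6,750
  £38,000 × 25% = £9,500
  £180,000 × 37% = £66,600
  → £82,850

£83,030 > £82,850, so the alternative minimum tax is the binding amount.

£83,030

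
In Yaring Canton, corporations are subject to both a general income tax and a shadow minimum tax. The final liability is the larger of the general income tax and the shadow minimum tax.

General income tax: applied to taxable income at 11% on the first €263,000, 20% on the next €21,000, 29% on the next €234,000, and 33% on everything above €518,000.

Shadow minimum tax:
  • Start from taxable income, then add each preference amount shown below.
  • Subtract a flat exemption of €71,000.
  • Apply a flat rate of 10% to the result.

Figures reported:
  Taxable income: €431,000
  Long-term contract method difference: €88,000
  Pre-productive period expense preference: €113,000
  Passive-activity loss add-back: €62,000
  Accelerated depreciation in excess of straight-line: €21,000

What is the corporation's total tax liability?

General income tax:
  €263,000 × 11% = €28,930
  €21,000 × 20% = €4,200
  €147,000 × 29% = €42,630
  → €75,760

Shadow minimum tax:
  Adjusted income: €431,000 + €88,000 + €113,000 + €62,000 + €21,000 = €715,000
  Less exemption €71,000 → base €644,000
  €644,000 × 10% = €64,400

€75,760 > €64,400, so the general income tax governs.

€75,760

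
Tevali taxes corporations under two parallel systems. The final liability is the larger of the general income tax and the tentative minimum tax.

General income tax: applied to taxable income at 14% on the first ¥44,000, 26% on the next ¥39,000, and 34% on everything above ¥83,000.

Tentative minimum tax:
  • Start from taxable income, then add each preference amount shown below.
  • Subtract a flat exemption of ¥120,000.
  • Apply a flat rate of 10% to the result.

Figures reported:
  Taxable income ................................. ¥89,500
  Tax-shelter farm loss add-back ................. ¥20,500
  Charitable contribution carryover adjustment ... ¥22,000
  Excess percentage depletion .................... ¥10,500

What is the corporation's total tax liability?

General income tax:
  ¥44,000 × 14% = ¥6,160
  ¥39,000 × 26% = ¥10,140
  ¥6,500 × 34% = ¥2,210
  → ¥18,510

Tentative minimum tax:
  Adjusted income: ¥89,500 + ¥20,500 + ¥22,000 + ¥10,500 = ¥142,500
  Less exemption ¥120,000 → base ¥22,500
  ¥22,500 × 10% = ¥2,250

¥18,510 > ¥2,250, so the general income tax governs.

¥18,510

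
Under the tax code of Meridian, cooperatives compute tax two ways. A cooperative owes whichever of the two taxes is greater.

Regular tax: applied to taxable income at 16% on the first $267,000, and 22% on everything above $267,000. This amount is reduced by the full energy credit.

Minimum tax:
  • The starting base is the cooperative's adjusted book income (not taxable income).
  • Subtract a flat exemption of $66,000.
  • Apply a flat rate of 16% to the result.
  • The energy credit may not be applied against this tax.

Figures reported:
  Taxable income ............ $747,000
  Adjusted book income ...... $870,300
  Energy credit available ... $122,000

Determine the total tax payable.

$128,688

Minimum tax:
  Base (adjusted book income): $870,300
  Less exemption $66,000 → base $804,300
  $804,300 × 16% = $128,688

Regular tax:
  $267,000 × 16% = $42,720
  $480,000 × 22% = $105,600
  → $148,320
  Less energy credit $122,000 → $26,320

$128,688 > $26,320, so the minimum tax is the binding amount.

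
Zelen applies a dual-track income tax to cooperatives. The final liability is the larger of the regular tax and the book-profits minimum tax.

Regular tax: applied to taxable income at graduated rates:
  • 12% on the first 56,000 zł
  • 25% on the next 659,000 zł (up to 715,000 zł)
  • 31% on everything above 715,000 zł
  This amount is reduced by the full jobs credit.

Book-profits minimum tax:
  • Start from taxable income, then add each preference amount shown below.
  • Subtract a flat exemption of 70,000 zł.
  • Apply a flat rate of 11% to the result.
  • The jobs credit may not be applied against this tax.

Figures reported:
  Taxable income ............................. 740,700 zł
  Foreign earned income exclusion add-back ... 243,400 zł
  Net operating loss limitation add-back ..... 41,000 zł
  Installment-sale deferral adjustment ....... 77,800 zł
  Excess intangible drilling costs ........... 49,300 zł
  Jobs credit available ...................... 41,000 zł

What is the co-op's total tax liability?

Regular tax:
  56,000 zł × 12% = 6,720 zł
  659,000 zł × 25% = 164,750 zł
  25,700 zł × 31% = 7,967 zł
  → 179,437 zł
  Less jobs credit 41,000 zł → 138,437 zł

Book-profits minimum tax:
  Adjusted income: 740,700 zł + 243,400 zł + 41,000 zł + 77,800 zł + 49,300 zł = 1,152,200 zł
  Less exemption 70,000 zł → base 1,082,200 zł
  1,082,200 zł × 11% = 119,042 zł

138,437 zł > 119,042 zł, so the regular tax governs.

138,437 zł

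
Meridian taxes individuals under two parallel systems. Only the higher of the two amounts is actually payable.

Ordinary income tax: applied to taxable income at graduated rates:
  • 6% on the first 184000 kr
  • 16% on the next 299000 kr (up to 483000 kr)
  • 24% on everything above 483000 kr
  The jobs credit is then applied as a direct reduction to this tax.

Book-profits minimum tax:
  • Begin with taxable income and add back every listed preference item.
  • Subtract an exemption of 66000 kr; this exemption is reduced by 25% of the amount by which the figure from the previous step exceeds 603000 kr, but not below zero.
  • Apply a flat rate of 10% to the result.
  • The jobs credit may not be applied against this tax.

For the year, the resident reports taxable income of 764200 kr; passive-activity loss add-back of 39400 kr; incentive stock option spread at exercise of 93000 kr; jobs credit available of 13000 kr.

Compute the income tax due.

Ordinary income tax:
  184000 kr × 6% = 11040 kr
  299000 kr × 16% = 47840 kr
  281200 kr × 24% = 67488 kr
  → 126368 kr
  Less jobs credit 13000 kr → 113368 kr

Book-profits minimum tax:
  Adjusted income: 764200 kr + 39400 kr + 93000 kr = 896600 kr
  Exemption: 25% × (896600 kr − 603000 kr) = 73400 kr ≥ 66000 kr, so the exemption is fully phased out
  Base: 896600 kr − 0 kr = 896600 kr
  896600 kr × 10% = 89660 kr

113368 kr > 89660 kr, so the ordinary income tax governs.

113368 kr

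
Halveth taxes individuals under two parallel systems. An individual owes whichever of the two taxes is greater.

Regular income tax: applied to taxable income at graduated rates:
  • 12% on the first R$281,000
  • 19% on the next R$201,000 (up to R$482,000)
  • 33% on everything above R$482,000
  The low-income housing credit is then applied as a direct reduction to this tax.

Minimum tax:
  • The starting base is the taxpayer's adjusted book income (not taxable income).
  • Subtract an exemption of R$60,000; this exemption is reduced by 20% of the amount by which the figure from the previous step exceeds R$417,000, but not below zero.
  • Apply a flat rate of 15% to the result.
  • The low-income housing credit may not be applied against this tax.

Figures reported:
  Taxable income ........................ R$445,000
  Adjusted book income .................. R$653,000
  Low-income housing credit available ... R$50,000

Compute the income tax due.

Minimum tax:
  Base (adjusted book income): R$653,000
  Exemption: R$60,000 − 20% × (R$653,000 − R$417,000) = R$60,000 − R$47,200 = R$12,800
  Base: R$653,000 − R$12,800 = R$640,200
  R$640,200 × 15% = R$96,030

Regular income tax:
  R$281,000 × 12% = R$33,720
  R$164,000 × 19% = R$31,160
  → R$64,880
  Less low-income housing credit R$50,000 → R$14,880

R$96,030 > R$14,880, so the minimum tax is the binding amount.

R$96,030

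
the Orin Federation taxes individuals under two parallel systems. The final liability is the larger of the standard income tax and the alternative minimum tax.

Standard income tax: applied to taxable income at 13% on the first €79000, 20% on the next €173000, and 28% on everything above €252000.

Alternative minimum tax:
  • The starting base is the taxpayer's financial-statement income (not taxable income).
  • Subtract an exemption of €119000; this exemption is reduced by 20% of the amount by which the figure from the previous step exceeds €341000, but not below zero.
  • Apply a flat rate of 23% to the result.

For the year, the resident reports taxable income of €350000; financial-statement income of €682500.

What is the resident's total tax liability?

Alternative minimum tax:
  Base (financial-statement income): €682500
  Exemption: €119000 − 20% × (€682500 − €341000) = €119000 − €68300 = €50700
  Base: €682500 − €50700 = €631800
  €631800 × 23% = €145314

Standard income tax:
  €79000 × 13% = €10270
  €173000 × 20% = €34600
  €98000 × 28% = €27440
  → €72310

€145314 > €72310, so the alternative minimum tax is the binding amount.

€145314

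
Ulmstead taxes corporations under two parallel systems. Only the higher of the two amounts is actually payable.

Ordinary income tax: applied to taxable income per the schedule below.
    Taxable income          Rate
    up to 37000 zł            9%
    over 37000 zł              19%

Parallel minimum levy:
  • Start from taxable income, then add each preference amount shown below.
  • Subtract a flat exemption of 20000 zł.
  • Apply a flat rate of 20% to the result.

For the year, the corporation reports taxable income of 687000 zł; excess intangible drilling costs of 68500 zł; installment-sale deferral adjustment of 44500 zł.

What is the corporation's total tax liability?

156000 zł

Parallel minimum levy:
  Adjusted income: 687000 zł + 68500 zł + 44500 zł = 800000 zł
  Less exemption 20000 zł → base 780000 zł
  780000 zł × 20% = 156000 zł

Ordinary income tax:
  37000 zł × 9% = 3330 zł
  650000 zł × 19% = 123500 zł
  → 126830 zł

156000 zł > 126830 zł, so the parallel minimum levy is the binding amount.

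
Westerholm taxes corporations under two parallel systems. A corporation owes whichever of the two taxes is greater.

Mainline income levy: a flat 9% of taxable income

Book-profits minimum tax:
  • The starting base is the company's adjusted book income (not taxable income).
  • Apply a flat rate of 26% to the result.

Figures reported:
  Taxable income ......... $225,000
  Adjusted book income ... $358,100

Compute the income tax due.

$93,106

Book-profits minimum tax:
  Base (adjusted book income): $358,100
  $358,100 × 26% = $93,106

Mainline income levy:
  $225,000 × 9% = $20,250

$93,106 > $20,250, so the book-profits minimum tax is the binding amount.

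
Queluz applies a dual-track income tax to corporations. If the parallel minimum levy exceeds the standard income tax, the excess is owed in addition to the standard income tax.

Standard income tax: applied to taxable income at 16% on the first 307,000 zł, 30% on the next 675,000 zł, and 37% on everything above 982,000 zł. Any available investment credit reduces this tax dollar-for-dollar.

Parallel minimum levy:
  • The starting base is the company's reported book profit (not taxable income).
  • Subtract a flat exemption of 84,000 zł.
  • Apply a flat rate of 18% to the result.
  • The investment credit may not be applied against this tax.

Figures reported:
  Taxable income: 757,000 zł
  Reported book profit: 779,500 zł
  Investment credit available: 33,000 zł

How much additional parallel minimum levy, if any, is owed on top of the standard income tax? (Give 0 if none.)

Parallel minimum levy:
  Base (reported book profit): 779,500 zł
  Less exemption 84,000 zł → base 695,500 zł
  695,500 zł × 18% = 125,190 zł

Standard income tax:
  307,000 zł × 16% = 49,120 zł
  450,000 zł × 30% = 135,000 zł
  → 184,120 zł
  Less investment credit 33,000 zł → 151,120 zł

125,190 zł ≤ 151,120 zł, so no add-on is due.

0 zł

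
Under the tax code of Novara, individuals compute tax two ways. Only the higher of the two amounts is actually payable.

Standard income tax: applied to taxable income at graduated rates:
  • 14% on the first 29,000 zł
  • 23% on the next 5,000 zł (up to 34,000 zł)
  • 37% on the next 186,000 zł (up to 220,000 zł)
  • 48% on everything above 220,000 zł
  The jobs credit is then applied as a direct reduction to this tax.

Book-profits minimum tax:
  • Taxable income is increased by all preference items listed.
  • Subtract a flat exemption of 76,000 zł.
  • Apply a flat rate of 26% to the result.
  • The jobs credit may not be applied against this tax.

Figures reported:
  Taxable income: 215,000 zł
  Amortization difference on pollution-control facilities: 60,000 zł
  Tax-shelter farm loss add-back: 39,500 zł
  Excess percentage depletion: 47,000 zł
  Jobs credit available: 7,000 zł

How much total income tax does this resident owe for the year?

74,230 zł

Standard income tax:
  29,000 zł × 14% = 4,060 zł
  5,000 zł × 23% = 1,150 zł
  181,000 zł × 37% = 66,970 zł
  → 72,180 zł
  Less jobs credit 7,000 zł → 65,180 zł

Book-profits minimum tax:
  Adjusted income: 215,000 zł + 60,000 zł + 39,500 zł + 47,000 zł = 361,500 zł
  Less exemption 76,000 zł → base 285,500 zł
  285,500 zł × 26% = 74,230 zł

74,230 zł > 65,180 zł, so the book-profits minimum tax is the binding amount.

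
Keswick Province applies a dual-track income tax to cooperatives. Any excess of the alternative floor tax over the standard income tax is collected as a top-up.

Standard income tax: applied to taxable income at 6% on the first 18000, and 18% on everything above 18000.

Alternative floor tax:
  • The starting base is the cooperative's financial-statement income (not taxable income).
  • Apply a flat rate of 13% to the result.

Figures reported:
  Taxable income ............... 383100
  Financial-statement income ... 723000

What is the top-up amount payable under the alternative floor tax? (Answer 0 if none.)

27192

Standard income tax:
  18000 × 6% = 1080
  365100 × 18% = 65718
  → 66798

Alternative floor tax:
  Base (financial-statement income): 723000
  723000 × 13% = 93990

Excess of alternative floor tax over standard income tax: 93990 − 66798 = 27192.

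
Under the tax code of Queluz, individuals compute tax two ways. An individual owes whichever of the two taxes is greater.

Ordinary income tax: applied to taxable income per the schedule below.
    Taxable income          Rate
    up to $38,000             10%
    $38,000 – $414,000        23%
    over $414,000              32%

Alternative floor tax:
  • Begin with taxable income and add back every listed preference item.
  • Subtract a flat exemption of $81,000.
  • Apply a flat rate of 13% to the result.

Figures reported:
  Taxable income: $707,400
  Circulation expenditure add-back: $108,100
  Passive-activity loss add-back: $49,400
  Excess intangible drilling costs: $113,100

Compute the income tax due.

Ordinary income tax:
  $38,000 × 10% = $3,800
  $376,000 × 23% = $86,480
  $293,400 × 32% = $93,888
  → $184,168

Alternative floor tax:
  Adjusted income: $707,400 + $108,100 + $49,400 + $113,100 = $978,000
  Less exemption $81,000 → base $897,000
  $897,000 × 13% = $116,610

$184,168 > $116,610, so the ordinary income tax governs.

$184,168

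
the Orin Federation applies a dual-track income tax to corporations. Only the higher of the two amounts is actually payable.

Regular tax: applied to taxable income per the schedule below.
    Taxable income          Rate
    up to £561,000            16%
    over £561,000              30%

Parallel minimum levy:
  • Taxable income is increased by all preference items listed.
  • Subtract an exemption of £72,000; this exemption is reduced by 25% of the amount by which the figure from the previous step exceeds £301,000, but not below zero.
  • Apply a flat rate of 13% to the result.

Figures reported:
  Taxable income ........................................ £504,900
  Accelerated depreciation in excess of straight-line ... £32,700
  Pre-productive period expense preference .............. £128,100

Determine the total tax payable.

Parallel minimum levy:
  Adjusted income: £504,900 + £32,700 + £128,100 = £665,700
  Exemption: 25% × (£665,700 − £301,000) = £91,175 ≥ £72,000, so the exemption is fully phased out
  Base: £665,700 − £0 = £665,700
  £665,700 × 13% = £86,541

Regular tax:
  £504,900 × 16% = £80,784

£86,541 > £80,784, so the parallel minimum levy is the binding amount.

£86,541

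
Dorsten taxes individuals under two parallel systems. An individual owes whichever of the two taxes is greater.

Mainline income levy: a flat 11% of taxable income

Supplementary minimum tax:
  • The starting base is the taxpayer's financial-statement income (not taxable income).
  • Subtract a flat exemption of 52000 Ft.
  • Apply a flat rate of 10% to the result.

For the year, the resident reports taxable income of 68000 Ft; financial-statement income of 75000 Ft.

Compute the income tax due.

Mainline income levy:
  68000 Ft × 11% = 7480 Ft

Supplementary minimum tax:
  Base (financial-statement income): 75000 Ft
  Less exemption 52000 Ft → base 23000 Ft
  23000 Ft × 10% = 2300 Ft

7480 Ft > 2300 Ft, so the mainline income levy governs.

7480 Ft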